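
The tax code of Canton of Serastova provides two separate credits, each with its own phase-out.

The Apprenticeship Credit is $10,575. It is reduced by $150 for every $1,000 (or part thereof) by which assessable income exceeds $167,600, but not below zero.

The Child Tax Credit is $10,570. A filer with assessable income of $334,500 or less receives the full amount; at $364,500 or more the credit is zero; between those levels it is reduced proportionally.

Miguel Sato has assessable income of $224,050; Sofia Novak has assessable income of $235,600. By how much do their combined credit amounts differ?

Miguel ($224,050): Apprenticeship Credit: income exceeds $167,600 by $56,450, which is 57 full-or-partial $1,000 increments; reduction = 57 × $150 = $8,550, leaving $2,025. Child Tax Credit: $224,050 is at or below the $334,500 threshold, so the full $10,570 applies. total $2,025 + $10,570 = $12,595
Sofia ($235,600): Apprenticeship Credit: income exceeds $167,600 by $68,000, which is 68 full-or-partial $1,000 increments; reduction = 68 × $150 = $10,200, leaving $375. Child Tax Credit: $235,600 is at or below the $334,500 threshold, so the full $10,570 applies. total $375 + $10,570 = $10,945
Difference: |$12,595 − $10,945| = $1,650.

$1,650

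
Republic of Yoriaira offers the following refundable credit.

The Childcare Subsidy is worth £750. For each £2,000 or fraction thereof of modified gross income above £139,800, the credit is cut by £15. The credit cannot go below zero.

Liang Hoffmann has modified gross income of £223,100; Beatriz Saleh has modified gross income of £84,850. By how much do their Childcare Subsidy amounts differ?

Liang (£223,100): Childcare Subsidy: income exceeds £139,800 by £83,300, which is 42 full-or-partial £2,000 increments; reduction = 42 × £15 = £630, leaving £120.
Beatriz (£84,850): Childcare Subsidy: £84,850 is at or below the £139,800 threshold, so the full £750 applies.
Difference: |£120 − £750| = £630.

£630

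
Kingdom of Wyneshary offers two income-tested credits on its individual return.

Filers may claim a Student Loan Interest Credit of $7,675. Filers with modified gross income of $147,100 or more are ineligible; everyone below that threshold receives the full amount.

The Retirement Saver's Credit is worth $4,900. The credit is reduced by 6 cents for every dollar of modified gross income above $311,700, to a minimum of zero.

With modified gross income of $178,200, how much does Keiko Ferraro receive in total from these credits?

$4,900

Student Loan Interest Credit: $178,200 meets or exceeds the $147,100 cutoff, so the credit is $0.
Retirement Saver's Credit: $178,200 is at or below the $311,700 threshold, so the full $4,900 applies.
Total: $0 + $4,900 = $4,900.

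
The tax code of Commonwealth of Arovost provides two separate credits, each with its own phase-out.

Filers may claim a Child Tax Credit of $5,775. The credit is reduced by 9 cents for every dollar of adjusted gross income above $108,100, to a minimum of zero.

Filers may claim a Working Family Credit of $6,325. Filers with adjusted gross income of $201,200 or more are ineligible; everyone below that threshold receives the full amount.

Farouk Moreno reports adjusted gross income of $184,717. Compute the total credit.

$6,325

Child Tax Credit: 9% of the $76,617 excess over $108,100 is $6,895.53 ≥ base, so the credit is $0.
Working Family Credit: $184,717 is below the $201,200 cutoff, so the full $6,325 applies.
Total: $0 + $6,325 = $6,325.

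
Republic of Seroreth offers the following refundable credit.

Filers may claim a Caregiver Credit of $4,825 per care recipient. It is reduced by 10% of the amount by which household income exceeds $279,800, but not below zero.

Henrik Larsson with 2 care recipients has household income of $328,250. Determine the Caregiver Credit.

$4,805

Caregiver Credit: base = 2 × $4,825 = $9,650. 10% of the $48,450 excess over $279,800 is $4,845; credit = $9,650 − $4,845 = $4,805.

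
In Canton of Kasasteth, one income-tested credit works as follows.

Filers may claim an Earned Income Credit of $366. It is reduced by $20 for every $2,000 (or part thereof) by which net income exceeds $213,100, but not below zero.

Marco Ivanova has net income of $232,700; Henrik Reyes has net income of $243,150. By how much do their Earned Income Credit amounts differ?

$120

Marco ($232,700): Earned Income Credit: income exceeds $213,100 by $19,600, which is 10 full-or-partial $2,000 increments; reduction = 10 × $20 = $200, leaving $166.
Henrik ($243,150): Earned Income Credit: income exceeds $213,100 by $30,050, which is 16 full-or-partial $2,000 increments; reduction = 16 × $20 = $320, leaving $46.
Difference: |$166 − $46| = $120.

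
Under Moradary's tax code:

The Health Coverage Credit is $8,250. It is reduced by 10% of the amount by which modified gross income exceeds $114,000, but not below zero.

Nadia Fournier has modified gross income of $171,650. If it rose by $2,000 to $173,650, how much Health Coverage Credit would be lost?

At $171,650 — 10% of the $57,650 excess over $114,000 is $5,765; credit = $8,250 − $5,765 = $2,485.
At $173,650 — 10% of the $59,650 excess over $114,000 is $5,965; credit = $8,250 − $5,965 = $2,285.
Lost: $2,485 − $2,285 = $200.

$200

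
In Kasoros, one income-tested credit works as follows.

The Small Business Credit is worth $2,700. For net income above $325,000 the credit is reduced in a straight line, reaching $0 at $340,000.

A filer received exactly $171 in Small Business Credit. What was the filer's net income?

$171 is 171/2,700 of the full $2,700, so 2,529/2,700 of the $15,000 range has been used: income = $325,000 + $15,000 × 2,529/2,700 = $339,050.

$339,050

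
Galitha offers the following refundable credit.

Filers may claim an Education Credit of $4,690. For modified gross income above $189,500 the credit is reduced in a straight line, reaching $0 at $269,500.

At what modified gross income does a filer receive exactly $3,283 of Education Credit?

$3,283 is 3,283/4,690 of the full $4,690, so 1,407/4,690 of the $80,000 range has been used: income = $189,500 + $80,000 × 1,407/4,690 = $213,500.

$213,500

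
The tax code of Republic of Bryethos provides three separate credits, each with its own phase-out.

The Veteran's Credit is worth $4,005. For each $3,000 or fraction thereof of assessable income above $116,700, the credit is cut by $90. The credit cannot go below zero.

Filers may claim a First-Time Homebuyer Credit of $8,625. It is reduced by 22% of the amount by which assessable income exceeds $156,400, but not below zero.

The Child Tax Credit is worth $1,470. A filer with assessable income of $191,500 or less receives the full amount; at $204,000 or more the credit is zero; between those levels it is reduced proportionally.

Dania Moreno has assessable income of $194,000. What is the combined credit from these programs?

$3,194

Veteran's Credit: income exceeds $116,700 by $77,300, which is 26 full-or-partial $3,000 increments; reduction = 26 × $90 = $2,340, leaving $1,665.
First-Time Homebuyer Credit: 22% of the $37,600 excess over $156,400 is $8,272; credit = $8,625 − $8,272 = $353.
Child Tax Credit: $194,000 is $2,500 into a $12,500 phase-out range, leaving 10,000/12,500 of the credit: $1,470 × 10,000/12,500 = $1,176.
Total: $1,665 + $353 + $1,176 = $3,194.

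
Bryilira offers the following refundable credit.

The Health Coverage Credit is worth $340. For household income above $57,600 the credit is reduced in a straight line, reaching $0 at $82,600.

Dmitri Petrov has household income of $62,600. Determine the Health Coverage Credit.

Health Coverage Credit: $62,600 is $5,000 into a $25,000 phase-out range, leaving 20,000/25,000 of the credit: $340 × 20,000/25,000 = $272.

$272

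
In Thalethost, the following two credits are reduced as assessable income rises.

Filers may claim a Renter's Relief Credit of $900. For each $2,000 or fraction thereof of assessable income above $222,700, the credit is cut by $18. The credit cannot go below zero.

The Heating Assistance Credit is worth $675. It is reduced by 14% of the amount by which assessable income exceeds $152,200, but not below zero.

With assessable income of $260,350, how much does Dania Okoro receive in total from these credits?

Renter's Relief Credit: income exceeds $222,700 by $37,650, which is 19 full-or-partial $2,000 increments; reduction = 19 × $18 = $342, leaving $558.
Heating Assistance Credit: 14% of the $108,150 excess over $152,200 is $15,141 ≥ base, so the credit is $0.
Total: $558 + $0 = $558.

$558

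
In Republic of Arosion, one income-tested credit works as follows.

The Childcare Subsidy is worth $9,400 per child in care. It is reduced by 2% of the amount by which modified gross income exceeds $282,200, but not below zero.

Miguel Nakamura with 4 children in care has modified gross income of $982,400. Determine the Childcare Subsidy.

$23,596

Childcare Subsidy: base = 4 × $9,400 = $37,600. 2% of the $700,200 excess over $282,200 is $14,004; credit = $37,600 − $14,004 = $23,596.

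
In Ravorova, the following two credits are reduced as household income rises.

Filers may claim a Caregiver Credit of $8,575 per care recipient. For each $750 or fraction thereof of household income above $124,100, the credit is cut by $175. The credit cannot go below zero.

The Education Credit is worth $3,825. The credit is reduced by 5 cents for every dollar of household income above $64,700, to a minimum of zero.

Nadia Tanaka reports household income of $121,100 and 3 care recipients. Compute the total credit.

$26,730

Caregiver Credit: base = 3 × $8,575 = $25,725. $121,100 is at or below the $124,100 threshold, so the full $25,725 applies.
Education Credit: 5% of the $56,400 excess over $64,700 is $2,820; credit = $3,825 − $2,820 = $1,005.
Total: $25,725 + $1,005 = $26,730.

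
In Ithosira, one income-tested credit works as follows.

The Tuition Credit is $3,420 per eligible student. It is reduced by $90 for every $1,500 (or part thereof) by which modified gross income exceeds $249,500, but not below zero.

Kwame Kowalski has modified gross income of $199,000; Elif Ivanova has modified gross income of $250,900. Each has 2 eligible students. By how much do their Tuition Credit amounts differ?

$90

Kwame ($199,000): Tuition Credit: base = 2 × $3,420 = $6,840. $199,000 is at or below the $249,500 threshold, so the full $6,840 applies.
Elif ($250,900): Tuition Credit: base = 2 × $3,420 = $6,840. income exceeds $249,500 by $1,400, which is 1 full-or-partial $1,500 increment; reduction = 1 × $90 = $90, leaving $6,750.
Difference: |$6,840 − $6,750| = $90.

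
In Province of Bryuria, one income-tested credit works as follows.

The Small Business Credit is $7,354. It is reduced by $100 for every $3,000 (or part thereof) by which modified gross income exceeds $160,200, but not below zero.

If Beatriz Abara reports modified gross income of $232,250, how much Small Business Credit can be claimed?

$4,854

Small Business Credit: income exceeds $160,200 by $72,050, which is 25 full-or-partial $3,000 increments; reduction = 25 × $100 = $2,500, leaving $4,854.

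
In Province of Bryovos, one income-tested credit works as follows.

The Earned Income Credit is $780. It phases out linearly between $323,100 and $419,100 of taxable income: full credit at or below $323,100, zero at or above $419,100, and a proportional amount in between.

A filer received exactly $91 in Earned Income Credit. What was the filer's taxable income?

$407,900

$91 is 91/780 of the full $780, so 689/780 of the $96,000 range has been used: income = $323,100 + $96,000 × 689/780 = $407,900.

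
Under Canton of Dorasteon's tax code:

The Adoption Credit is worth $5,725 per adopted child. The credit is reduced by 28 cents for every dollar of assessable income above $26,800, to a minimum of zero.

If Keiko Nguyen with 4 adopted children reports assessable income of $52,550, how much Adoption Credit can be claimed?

$15,690

Adoption Credit: base = 4 × $5,725 = $22,900. 28% of the $25,750 excess over $26,800 is $7,210; credit = $22,900 − $7,210 = $15,690.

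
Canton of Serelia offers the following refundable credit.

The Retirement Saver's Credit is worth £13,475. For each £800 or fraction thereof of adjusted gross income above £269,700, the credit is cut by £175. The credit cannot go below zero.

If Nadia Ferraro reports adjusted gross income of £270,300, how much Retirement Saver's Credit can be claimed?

Retirement Saver's Credit: income exceeds £269,700 by £600, which is 1 full-or-partial £800 increment; reduction = 1 × £175 = £175, leaving £13,300.

£13,300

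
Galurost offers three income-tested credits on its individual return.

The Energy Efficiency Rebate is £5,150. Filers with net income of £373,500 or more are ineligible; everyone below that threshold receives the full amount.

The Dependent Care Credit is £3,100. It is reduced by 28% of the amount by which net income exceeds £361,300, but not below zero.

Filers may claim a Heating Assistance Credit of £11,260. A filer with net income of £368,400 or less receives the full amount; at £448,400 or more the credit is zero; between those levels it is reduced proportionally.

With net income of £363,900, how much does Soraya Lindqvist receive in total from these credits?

Energy Efficiency Rebate: £363,900 is below the £373,500 cutoff, so the full £5,150 applies.
Dependent Care Credit: 28% of the £2,600 excess over £361,300 is £728; credit = £3,100 − £728 = £2,372.
Heating Assistance Credit: £363,900 is at or below the £368,400 threshold, so the full £11,260 applies.
Total: £5,150 + £2,372 + £11,260 = £18,782.

£18,782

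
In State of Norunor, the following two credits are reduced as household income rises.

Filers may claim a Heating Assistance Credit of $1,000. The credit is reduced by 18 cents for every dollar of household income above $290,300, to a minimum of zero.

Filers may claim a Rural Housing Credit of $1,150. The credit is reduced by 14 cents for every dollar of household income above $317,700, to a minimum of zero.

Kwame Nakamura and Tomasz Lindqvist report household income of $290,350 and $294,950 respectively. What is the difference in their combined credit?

Kwame ($290,350): Heating Assistance Credit: 18% of the $50 excess over $290,300 is $9; credit = $1,000 − $9 = $991. Rural Housing Credit: $290,350 is at or below the $317,700 threshold, so the full $1,150 applies. total $991 + $1,150 = $2,141
Tomasz ($294,950): Heating Assistance Credit: 18% of the $4,650 excess over $290,300 is $837; credit = $1,000 − $837 = $163. Rural Housing Credit: $294,950 is at or below the $317,700 threshold, so the full $1,150 applies. total $163 + $1,150 = $1,313
Difference: |$2,141 − $1,313| = $828.

$828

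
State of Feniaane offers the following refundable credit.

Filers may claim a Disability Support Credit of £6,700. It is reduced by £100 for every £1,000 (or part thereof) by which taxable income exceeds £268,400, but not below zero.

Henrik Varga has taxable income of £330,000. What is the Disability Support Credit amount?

£500

Disability Support Credit: income exceeds £268,400 by £61,600, which is 62 full-or-partial £1,000 increments; reduction = 62 × £100 = £6,200, leaving £500.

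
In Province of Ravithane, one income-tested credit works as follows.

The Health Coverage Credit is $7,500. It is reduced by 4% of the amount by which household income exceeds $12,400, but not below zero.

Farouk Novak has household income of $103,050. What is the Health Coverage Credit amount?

$3,874

Health Coverage Credit: 4% of the $90,650 excess over $12,400 is $3,626; credit = $7,500 − $3,626 = $3,874.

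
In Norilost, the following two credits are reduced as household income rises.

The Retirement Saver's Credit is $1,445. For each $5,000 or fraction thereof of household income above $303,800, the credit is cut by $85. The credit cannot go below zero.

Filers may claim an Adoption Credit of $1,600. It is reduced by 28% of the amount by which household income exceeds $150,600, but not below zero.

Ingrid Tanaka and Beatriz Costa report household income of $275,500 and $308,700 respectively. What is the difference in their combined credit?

Ingrid ($275,500): Retirement Saver's Credit: $275,500 is at or below the $303,800 threshold, so the full $1,445 applies. Adoption Credit: 28% of the $124,900 excess over $150,600 is $34,972 ≥ base, so the credit is $0. total $1,445 + $0 = $1,445
Beatriz ($308,700): Retirement Saver's Credit: income exceeds $303,800 by $4,900, which is 1 full-or-partial $5,000 increment; reduction = 1 × $85 = $85, leaving $1,360. Adoption Credit: 28% of the $158,100 excess over $150,600 is $44,268 ≥ base, so the credit is $0. total $1,360 + $0 = $1,360
Difference: |$1,445 − $1,360| = $85.

$85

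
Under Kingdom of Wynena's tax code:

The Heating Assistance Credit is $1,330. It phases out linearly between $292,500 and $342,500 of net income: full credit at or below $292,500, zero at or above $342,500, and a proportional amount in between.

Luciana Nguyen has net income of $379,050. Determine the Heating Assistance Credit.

Heating Assistance Credit: $379,050 is at or above $342,500, so the credit is $0.

$0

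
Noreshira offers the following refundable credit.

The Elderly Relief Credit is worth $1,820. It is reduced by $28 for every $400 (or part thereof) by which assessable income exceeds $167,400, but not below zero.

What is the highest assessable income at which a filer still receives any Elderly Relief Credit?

After 64 increments the reduction is 64 × $28 = $1,792, leaving $28; one more increment wipes it out. Increment 64 ends at excess 64 × $400 = $25,600, so the highest qualifying income is $167,400 + $25,600 = $193,000.

$193,000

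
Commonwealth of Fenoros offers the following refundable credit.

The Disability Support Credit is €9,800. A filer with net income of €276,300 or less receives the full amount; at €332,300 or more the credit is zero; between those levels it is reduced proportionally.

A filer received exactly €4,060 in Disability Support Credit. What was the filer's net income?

€309,100

€4,060 is 4,060/9,800 of the full €9,800, so 5,740/9,800 of the €56,000 range has been used: income = €276,300 + €56,000 × 5,740/9,800 = €309,100.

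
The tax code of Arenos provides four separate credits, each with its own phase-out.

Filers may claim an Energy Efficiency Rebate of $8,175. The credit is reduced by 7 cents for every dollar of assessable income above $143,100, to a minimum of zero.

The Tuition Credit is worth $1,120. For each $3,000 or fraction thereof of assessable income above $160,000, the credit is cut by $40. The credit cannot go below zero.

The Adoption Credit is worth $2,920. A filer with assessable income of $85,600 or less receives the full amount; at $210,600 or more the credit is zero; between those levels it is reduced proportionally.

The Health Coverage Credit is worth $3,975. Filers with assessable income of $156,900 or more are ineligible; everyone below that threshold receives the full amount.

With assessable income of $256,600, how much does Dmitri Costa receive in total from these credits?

$230

Energy Efficiency Rebate: 7% of the $113,500 excess over $143,100 is $7,945; credit = $8,175 − $7,945 = $230.
Tuition Credit: income exceeds $160,000 by $96,600 → 33 increments × $40 = $1,320 ≥ base, so the credit is $0.
Adoption Credit: $256,600 is at or above $210,600, so the credit is $0.
Health Coverage Credit: $256,600 meets or exceeds the $156,900 cutoff, so the credit is $0.
Total: $230 + $0 + $0 + $0 = $230.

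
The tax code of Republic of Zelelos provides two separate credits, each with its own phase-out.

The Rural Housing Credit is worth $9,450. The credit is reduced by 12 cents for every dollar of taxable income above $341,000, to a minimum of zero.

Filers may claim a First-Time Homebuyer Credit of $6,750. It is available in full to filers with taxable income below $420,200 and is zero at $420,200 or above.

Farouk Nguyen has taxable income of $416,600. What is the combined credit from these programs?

Rural Housing Credit: 12% of the $75,600 excess over $341,000 is $9,072; credit = $9,450 − $9,072 = $378.
First-Time Homebuyer Credit: $416,600 is below the $420,200 cutoff, so the full $6,750 applies.
Total: $378 + $6,750 = $7,128.

$7,128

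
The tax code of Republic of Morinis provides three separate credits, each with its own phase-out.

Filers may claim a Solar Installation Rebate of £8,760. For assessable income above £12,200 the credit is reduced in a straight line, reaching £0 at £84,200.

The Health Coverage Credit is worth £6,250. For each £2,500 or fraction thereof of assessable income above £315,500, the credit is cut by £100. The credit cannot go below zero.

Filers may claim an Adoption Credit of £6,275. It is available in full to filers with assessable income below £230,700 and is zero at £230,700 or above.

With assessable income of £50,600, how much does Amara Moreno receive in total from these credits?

£16,613

Solar Installation Rebate: £50,600 is £38,400 into a £72,000 phase-out range, leaving 33,600/72,000 of the credit: £8,760 × 33,600/72,000 = £4,088.
Health Coverage Credit: £50,600 is at or below the £315,500 threshold, so the full £6,250 applies.
Adoption Credit: £50,600 is below the £230,700 cutoff, so the full £6,275 applies.
Total: £4,088 + £6,250 + £6,275 = £16,613.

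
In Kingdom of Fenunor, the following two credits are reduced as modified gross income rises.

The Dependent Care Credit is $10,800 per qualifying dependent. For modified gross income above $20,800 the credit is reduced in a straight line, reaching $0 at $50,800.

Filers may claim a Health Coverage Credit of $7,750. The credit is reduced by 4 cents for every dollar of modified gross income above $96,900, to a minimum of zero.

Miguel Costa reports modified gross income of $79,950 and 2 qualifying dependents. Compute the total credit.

Dependent Care Credit: base = 2 × $10,800 = $21,600. $79,950 is at or above $50,800, so the credit is $0.
Health Coverage Credit: $79,950 is at or below the $96,900 threshold, so the full $7,750 applies.
Total: $0 + $7,750 = $7,750.

$7,750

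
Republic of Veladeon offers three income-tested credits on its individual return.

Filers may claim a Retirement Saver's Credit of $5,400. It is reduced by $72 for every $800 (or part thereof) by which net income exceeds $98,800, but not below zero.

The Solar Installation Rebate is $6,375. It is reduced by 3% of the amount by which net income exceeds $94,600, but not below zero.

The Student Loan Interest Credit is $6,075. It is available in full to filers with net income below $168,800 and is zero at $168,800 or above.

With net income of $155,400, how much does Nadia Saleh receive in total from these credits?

$10,914

Retirement Saver's Credit: income exceeds $98,800 by $56,600, which is 71 full-or-partial $800 increments; reduction = 71 × $72 = $5,112, leaving $288.
Solar Installation Rebate: 3% of the $60,800 excess over $94,600 is $1,824; credit = $6,375 − $1,824 = $4,551.
Student Loan Interest Credit: $155,400 is below the $168,800 cutoff, so the full $6,075 applies.
Total: $288 + $4,551 + $6,075 = $10,914.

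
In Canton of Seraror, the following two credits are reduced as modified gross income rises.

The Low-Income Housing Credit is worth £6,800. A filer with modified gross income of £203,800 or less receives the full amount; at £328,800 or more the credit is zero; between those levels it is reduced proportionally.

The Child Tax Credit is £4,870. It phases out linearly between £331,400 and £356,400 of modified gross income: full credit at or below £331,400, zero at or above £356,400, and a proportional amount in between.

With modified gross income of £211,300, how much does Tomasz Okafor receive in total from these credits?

Low-Income Housing Credit: £211,300 is £7,500 into a £125,000 phase-out range, leaving 117,500/125,000 of the credit: £6,800 × 117,500/125,000 = £6,392.
Child Tax Credit: £211,300 is at or below the £331,400 threshold, so the full £4,870 applies.
Total: £6,392 + £4,870 = £11,262.

£11,262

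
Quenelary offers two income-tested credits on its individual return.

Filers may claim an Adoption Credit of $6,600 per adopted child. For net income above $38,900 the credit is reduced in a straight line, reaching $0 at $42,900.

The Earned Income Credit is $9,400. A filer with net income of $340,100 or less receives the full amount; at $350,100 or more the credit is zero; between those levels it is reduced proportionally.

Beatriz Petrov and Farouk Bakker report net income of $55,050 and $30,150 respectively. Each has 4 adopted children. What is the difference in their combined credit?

$26,400

Beatriz ($55,050): Adoption Credit: base = 4 × $6,600 = $26,400. $55,050 is at or above $42,900, so the credit is $0. Earned Income Credit: $55,050 is at or below the $340,100 threshold, so the full $9,400 applies. total $0 + $9,400 = $9,400
Farouk ($30,150): Adoption Credit: base = 4 × $6,600 = $26,400. $30,150 is at or below the $38,900 threshold, so the full $26,400 applies. Earned Income Credit: $30,150 is at or below the $340,100 threshold, so the full $9,400 applies. total $26,400 + $9,400 = $35,800
Difference: |$9,400 − $35,800| = $26,400.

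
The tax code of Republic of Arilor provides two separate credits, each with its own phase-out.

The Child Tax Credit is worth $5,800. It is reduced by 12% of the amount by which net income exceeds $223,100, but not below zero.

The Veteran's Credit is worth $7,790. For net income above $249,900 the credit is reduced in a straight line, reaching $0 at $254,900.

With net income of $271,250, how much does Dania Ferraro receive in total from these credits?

$22

Child Tax Credit: 12% of the $48,150 excess over $223,100 is $5,778; credit = $5,800 − $5,778 = $22.
Veteran's Credit: $271,250 is at or above $254,900, so the credit is $0.
Total: $22 + $0 = $22.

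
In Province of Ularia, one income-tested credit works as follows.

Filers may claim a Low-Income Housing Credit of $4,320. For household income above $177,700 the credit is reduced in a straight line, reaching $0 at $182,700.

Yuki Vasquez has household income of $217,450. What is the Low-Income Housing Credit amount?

$0

Low-Income Housing Credit: $217,450 is at or above $182,700, so the credit is $0.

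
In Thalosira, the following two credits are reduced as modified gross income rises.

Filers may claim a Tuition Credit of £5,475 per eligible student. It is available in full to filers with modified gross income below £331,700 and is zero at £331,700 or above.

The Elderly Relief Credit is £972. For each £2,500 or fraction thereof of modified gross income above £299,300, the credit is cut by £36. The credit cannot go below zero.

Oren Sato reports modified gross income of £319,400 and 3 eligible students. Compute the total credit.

£17,073

Tuition Credit: base = 3 × £5,475 = £16,425. £319,400 is below the £331,700 cutoff, so the full £16,425 applies.
Elderly Relief Credit: income exceeds £299,300 by £20,100, which is 9 full-or-partial £2,500 increments; reduction = 9 × £36 = £324, leaving £648.
Total: £16,425 + £648 = £17,073.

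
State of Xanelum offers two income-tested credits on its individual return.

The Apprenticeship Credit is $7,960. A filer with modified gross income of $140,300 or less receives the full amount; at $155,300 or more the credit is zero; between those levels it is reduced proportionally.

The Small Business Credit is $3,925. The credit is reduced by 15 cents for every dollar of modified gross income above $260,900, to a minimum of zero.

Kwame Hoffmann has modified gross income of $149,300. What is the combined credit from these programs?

$7,109

Apprenticeship Credit: $149,300 is $9,000 into a $15,000 phase-out range, leaving 6,000/15,000 of the credit: $7,960 × 6,000/15,000 = $3,184.
Small Business Credit: $149,300 is at or below the $260,900 threshold, so the full $3,925 applies.
Total: $3,184 + $3,925 = $7,109.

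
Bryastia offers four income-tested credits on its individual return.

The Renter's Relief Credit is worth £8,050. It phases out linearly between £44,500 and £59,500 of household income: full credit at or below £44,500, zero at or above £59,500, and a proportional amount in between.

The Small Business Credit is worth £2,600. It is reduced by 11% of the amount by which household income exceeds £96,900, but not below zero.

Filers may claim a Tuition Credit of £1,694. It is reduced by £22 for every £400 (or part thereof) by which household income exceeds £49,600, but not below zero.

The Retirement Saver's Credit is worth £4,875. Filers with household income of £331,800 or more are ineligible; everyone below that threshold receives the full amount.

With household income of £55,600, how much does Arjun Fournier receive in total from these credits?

Renter's Relief Credit: £55,600 is £11,100 into a £15,000 phase-out range, leaving 3,900/15,000 of the credit: £8,050 × 3,900/15,000 = £2,093.
Small Business Credit: £55,600 is at or below the £96,900 threshold, so the full £2,600 applies.
Tuition Credit: income exceeds £49,600 by £6,000, which is 15 full-or-partial £400 increments; reduction = 15 × £22 = £330, leaving £1,364.
Retirement Saver's Credit: £55,600 is below the £331,800 cutoff, so the full £4,875 applies.
Total: £2,093 + £2,600 + £1,364 + £4,875 = £10,932.

£10,932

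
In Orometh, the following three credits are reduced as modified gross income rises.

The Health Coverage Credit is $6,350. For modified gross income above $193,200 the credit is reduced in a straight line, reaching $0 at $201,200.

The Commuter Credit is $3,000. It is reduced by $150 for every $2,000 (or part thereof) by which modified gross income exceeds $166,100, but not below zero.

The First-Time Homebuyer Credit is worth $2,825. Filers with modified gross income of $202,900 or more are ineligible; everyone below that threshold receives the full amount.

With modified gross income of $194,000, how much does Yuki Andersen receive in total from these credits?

$9,440

Health Coverage Credit: $194,000 is $800 into a $8,000 phase-out range, leaving 7,200/8,000 of the credit: $6,350 × 7,200/8,000 = $5,715.
Commuter Credit: income exceeds $166,100 by $27,900, which is 14 full-or-partial $2,000 increments; reduction = 14 × $150 = $2,100, leaving $900.
First-Time Homebuyer Credit: $194,000 is below the $202,900 cutoff, so the full $2,825 applies.
Total: $5,715 + $900 + $2,825 = $9,440.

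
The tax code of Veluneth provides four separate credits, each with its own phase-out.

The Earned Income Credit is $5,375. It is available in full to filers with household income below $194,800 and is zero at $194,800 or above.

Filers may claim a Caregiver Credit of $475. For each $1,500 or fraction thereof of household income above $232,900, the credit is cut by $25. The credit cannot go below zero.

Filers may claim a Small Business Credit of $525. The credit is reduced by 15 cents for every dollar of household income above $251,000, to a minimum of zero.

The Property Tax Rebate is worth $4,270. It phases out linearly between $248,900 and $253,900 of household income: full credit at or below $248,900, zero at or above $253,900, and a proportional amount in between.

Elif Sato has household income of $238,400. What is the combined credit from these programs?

$5,170

Earned Income Credit: $238,400 meets or exceeds the $194,800 cutoff, so the credit is $0.
Caregiver Credit: income exceeds $232,900 by $5,500, which is 4 full-or-partial $1,500 increments; reduction = 4 × $25 = $100, leaving $375.
Small Business Credit: $238,400 is at or below the $251,000 threshold, so the full $525 applies.
Property Tax Rebate: $238,400 is at or below the $248,900 threshold, so the full $4,270 applies.
Total: $0 + $375 + $525 + $4,270 = $5,170.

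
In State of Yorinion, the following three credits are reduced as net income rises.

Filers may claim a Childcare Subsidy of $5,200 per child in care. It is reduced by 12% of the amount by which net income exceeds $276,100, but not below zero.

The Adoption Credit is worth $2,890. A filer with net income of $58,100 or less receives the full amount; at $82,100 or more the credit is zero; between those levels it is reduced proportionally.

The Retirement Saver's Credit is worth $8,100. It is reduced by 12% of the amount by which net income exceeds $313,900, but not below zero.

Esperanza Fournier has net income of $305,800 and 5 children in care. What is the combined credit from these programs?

Childcare Subsidy: base = 5 × $5,200 = $26,000. 12% of the $29,700 excess over $276,100 is $3,564; credit = $26,000 − $3,564 = $22,436.
Adoption Credit: $305,800 is at or above $82,100, so the credit is $0.
Retirement Saver's Credit: $305,800 is at or below the $313,900 threshold, so the full $8,100 applies.
Total: $22,436 + $0 + $8,100 = $30,536.

$30,536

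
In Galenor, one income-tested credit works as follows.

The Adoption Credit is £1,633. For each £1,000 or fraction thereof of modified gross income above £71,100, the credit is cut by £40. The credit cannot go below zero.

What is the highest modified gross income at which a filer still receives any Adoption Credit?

£111,100

After 40 increments the reduction is 40 × £40 = £1,600, leaving £33; one more increment wipes it out. Increment 40 ends at excess 40 × £1,000 = £40,000, so the highest qualifying income is £71,100 + £40,000 = £111,100.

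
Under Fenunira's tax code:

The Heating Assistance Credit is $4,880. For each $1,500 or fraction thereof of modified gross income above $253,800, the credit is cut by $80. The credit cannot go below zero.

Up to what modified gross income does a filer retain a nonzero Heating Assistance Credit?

$343,800

After 60 increments the reduction is 60 × $80 = $4,800, leaving $80; one more increment wipes it out. Increment 60 ends at excess 60 × $1,500 = $90,000, so the highest qualifying income is $253,800 + $90,000 = $343,800.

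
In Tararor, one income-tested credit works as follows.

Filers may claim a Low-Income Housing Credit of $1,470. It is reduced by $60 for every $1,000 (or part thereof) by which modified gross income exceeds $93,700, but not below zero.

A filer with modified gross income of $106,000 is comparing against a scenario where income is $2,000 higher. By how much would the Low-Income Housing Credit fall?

$120

At $106,000 — income exceeds $93,700 by $12,300, which is 13 full-or-partial $1,000 increments; reduction = 13 × $60 = $780, leaving $690.
At $108,000 — income exceeds $93,700 by $14,300, which is 15 full-or-partial $1,000 increments; reduction = 15 × $60 = $900, leaving $570.
Lost: $690 − $570 = $120.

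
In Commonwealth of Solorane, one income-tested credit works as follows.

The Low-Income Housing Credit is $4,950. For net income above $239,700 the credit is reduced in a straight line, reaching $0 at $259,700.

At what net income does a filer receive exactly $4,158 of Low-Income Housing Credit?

$242,900

$4,158 is 4,158/4,950 of the full $4,950, so 792/4,950 of the $20,000 range has been used: income = $239,700 + $20,000 × 792/4,950 = $242,900.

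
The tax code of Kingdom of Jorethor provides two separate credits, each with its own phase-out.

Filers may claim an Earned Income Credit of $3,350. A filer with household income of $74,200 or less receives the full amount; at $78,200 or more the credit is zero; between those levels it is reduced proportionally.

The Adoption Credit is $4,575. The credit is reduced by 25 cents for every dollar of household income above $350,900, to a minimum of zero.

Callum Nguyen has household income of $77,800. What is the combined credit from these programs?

Earned Income Credit: $77,800 is $3,600 into a $4,000 phase-out range, leaving 400/4,000 of the credit: $3,350 × 400/4,000 = $335.
Adoption Credit: $77,800 is at or below the $350,900 threshold, so the full $4,575 applies.
Total: $335 + $4,575 = $4,910.

$4,910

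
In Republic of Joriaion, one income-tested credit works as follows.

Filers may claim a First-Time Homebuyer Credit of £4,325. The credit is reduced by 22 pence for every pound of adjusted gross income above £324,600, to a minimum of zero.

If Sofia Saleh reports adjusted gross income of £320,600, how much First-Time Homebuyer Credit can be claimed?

£4,325

First-Time Homebuyer Credit: £320,600 is at or below the £324,600 threshold, so the full £4,325 applies.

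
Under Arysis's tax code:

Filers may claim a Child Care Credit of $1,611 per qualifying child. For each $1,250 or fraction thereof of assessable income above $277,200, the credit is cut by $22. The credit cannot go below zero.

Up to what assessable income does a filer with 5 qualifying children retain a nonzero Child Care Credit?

$734,700

Full credit = 5 × $1,611 = $8,055.
After 366 increments the reduction is 366 × $22 = $8,052, leaving $3; one more increment wipes it out. Increment 366 ends at excess 366 × $1,250 = $457,500, so the highest qualifying income is $277,200 + $457,500 = $734,700.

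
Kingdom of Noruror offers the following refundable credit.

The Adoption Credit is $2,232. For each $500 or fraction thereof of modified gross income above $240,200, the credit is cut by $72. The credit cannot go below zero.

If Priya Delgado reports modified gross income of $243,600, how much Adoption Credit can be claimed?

$1,728

Adoption Credit: income exceeds $240,200 by $3,400, which is 7 full-or-partial $500 increments; reduction = 7 × $72 = $504, leaving $1,728.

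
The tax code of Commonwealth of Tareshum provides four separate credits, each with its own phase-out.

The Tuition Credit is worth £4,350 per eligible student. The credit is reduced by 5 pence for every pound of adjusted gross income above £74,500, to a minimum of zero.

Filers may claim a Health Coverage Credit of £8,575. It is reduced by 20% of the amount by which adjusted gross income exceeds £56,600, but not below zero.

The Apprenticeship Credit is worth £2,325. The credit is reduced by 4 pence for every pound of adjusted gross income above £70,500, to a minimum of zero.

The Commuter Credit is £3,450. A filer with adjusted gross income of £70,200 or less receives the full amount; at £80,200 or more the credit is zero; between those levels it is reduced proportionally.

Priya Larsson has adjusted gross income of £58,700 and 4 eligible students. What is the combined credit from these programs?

£31,330

Tuition Credit: base = 4 × £4,350 = £17,400. £58,700 is at or below the £74,500 threshold, so the full £17,400 applies.
Health Coverage Credit: 20% of the £2,100 excess over £56,600 is £420; credit = £8,575 − £420 = £8,155.
Apprenticeship Credit: £58,700 is at or below the £70,500 threshold, so the full £2,325 applies.
Commuter Credit: £58,700 is at or below the £70,200 threshold, so the full £3,450 applies.
Total: £17,400 + £8,155 + £2,325 + £3,450 = £31,330.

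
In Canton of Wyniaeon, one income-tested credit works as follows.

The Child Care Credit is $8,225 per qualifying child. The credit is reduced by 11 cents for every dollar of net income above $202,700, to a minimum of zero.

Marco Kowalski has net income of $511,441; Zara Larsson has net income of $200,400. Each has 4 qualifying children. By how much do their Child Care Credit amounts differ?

Marco ($511,441): Child Care Credit: base = 4 × $8,225 = $32,900. 11% of the $308,741 excess over $202,700 is $33,961.51 ≥ base, so the credit is $0.
Zara ($200,400): Child Care Credit: base = 4 × $8,225 = $32,900. $200,400 is at or below the $202,700 threshold, so the full $32,900 applies.
Difference: |$0 − $32,900| = $32,900.

$32,900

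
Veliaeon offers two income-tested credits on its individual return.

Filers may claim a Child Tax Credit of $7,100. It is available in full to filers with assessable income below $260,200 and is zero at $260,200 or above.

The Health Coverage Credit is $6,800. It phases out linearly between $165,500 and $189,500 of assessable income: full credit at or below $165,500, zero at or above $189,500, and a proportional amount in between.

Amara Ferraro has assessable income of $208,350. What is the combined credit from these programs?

$7,100

Child Tax Credit: $208,350 is below the $260,200 cutoff, so the full $7,100 applies.
Health Coverage Credit: $208,350 is at or above $189,500, so the credit is $0.
Total: $7,100 + $0 = $7,100.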